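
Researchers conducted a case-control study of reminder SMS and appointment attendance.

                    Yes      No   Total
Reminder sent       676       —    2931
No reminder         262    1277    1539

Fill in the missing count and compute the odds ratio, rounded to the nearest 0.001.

1.461

The missing cell is in the exposed row: 2931 − 676 = 2255.
So a = 676, b = 2255, c = 262, d = 1277.
OR = (a·d)/(b·c) = (676 × 1277) / (2255 × 262) = 863252 / 590810 = 1.46113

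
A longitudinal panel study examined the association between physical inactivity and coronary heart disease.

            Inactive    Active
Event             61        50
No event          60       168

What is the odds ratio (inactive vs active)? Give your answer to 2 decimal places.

Reading the table with exposure as columns: a = 61 (Inactive, case), b = 60 (Inactive, non-case), c = 50 (Active, case), d = 168.
OR = (a·d)/(b·c) = (61 × 168) / (60 × 50) = 10248 / 3000 = 3.41600
The odds of coronary heart disease are about 3.42 times as high in the inactive group.

3.42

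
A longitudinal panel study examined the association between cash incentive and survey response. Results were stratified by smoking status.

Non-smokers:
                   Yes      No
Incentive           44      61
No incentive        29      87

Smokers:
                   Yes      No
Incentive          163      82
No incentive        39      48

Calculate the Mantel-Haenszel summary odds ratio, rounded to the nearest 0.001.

2.318

OR_MH = Σ(aᵢdᵢ/nᵢ) / Σ(bᵢcᵢ/nᵢ), where nᵢ is the stratum total.
Stratum 1 (Non-smokers): n = 221; a·d/n = 44·87/221 = 17.3213; b·c/n = 61·29/221 = 8.0045
Stratum 2 (Smokers): n = 332; a·d/n = 163·48/332 = 23.5663; b·c/n = 82·39/332 = 9.6325
OR_MH = (17.3213 + 23.5663) / (8.0045 + 9.6325) = 40.8875 / 17.6371 = 2.31827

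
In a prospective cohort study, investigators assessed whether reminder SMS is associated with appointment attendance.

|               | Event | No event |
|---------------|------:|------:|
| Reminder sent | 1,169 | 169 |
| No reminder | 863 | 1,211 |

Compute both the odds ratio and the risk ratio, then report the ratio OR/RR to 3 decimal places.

4.623

Cells: a = 1169, b = 169, c = 863, d = 1211.
OR = (1169·1211)/(169·863) = 1415659/145847 = 9.70647
Risk in exposed = 1169/1338 = 0.87369; risk in unexposed = 863/2074 = 0.41610; RR = 2.09970
OR/RR = 9.70647 / 2.09970 = 4.62280
The outcome is not rare, so the OR lies further from 1 than the RR.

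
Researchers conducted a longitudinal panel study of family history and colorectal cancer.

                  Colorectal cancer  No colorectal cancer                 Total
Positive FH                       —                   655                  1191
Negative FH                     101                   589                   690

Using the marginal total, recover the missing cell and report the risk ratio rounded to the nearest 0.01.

The missing cell is in the exposed row: 1191 − 655 = 536.
So a = 536, b = 655, c = 101, d = 589.
RR = [a/(a+b)] / [c/(c+d)] = (536/1191) / (101/690) = 0.45004/0.14638 = 3.07454

3.07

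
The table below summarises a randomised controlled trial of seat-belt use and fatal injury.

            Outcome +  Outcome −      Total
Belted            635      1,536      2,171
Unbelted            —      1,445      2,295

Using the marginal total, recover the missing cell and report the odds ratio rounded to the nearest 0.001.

The missing cell is in the unexposed row: 2295 − 1445 = 850.
So a = 635, b = 1536, c = 850, d = 1445.
OR = (a·d)/(b·c) = (635 × 1445) / (1536 × 850) = 917575 / 1305600 = 0.70280

0.703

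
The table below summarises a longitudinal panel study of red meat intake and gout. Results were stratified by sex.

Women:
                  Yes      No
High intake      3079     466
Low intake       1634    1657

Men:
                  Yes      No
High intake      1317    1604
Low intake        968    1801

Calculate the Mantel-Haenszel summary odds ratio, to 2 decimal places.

3.03

OR_MH = Σ(aᵢdᵢ/nᵢ) / Σ(bᵢcᵢ/nᵢ), where nᵢ is the stratum total.
Stratum 1 (Women): n = 6836; a·d/n = 3079·1657/6836 = 746.3287; b·c/n = 466·1634/6836 = 111.3874
Stratum 2 (Men): n = 5690; a·d/n = 1317·1801/5690 = 416.8571; b·c/n = 1604·968/5690 = 272.8773
OR_MH = (746.3287 + 416.8571) / (111.3874 + 272.8773) = 1163.1858 / 384.2647 = 3.02704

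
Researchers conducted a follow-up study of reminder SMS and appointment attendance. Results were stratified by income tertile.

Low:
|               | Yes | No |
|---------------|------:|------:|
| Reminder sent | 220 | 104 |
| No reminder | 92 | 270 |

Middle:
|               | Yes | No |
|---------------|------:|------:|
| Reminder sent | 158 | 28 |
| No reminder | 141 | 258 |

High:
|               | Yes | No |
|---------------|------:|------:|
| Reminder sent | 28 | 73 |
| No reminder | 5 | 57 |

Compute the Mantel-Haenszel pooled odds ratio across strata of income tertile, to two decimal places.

OR_MH = Σ(aᵢdᵢ/nᵢ) / Σ(bᵢcᵢ/nᵢ), where nᵢ is the stratum total.
Stratum 1 (Low): n = 686; a·d/n = 220·270/686 = 86.5889; b·c/n = 104·92/686 = 13.9475
Stratum 2 (Middle): n = 585; a·d/n = 158·258/585 = 69.6821; b·c/n = 28·141/585 = 6.7487
Stratum 3 (High): n = 163; a·d/n = 28·57/163 = 9.7914; b·c/n = 73·5/163 = 2.2393
OR_MH = (86.5889 + 69.6821 + 9.7914) / (13.9475 + 6.7487 + 2.2393) = 166.0624 / 22.9355 = 7.24041

7.24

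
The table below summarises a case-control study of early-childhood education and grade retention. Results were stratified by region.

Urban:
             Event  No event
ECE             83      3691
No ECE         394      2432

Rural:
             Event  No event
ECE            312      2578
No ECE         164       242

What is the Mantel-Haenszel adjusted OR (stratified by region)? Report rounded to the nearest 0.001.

0.153

OR_MH = Σ(aᵢdᵢ/nᵢ) / Σ(bᵢcᵢ/nᵢ), where nᵢ is the stratum total.
Stratum 1 (Urban): n = 6600; a·d/n = 83·2432/6600 = 30.5842; b·c/n = 3691·394/6600 = 220.3415
Stratum 2 (Rural): n = 3296; a·d/n = 312·242/3296 = 22.9078; b·c/n = 2578·164/3296 = 128.2743
OR_MH = (30.5842 + 22.9078) / (220.3415 + 128.2743) = 53.4920 / 348.6158 = 0.15344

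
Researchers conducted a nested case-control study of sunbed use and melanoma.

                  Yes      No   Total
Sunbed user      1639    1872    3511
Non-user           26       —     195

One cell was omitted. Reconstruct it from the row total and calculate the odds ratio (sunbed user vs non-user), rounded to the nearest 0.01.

The missing cell is in the unexposed row: 195 − 26 = 169.
So a = 1639, b = 1872, c = 26, d = 169.
OR = (a·d)/(b·c) = (1639 × 169) / (1872 × 26) = 276991 / 48672 = 5.69097

5.69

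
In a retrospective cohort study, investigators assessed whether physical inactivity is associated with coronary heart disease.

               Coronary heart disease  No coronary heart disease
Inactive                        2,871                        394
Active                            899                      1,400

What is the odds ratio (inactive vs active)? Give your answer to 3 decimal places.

Cells: a = 2871, b = 394, c = 899, d = 1400.
OR = (a·d)/(b·c) = (2871 × 1400) / (394 × 899) = 4019400 / 354206 = 11.34763
The odds of coronary heart disease are about 11.35 times as high in the inactive group.

11.348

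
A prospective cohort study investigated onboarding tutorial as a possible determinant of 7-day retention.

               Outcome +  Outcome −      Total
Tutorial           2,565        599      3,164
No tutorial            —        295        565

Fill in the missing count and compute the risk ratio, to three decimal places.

The missing cell is in the unexposed row: 565 − 295 = 270.
So a = 2565, b = 599, c = 270, d = 295.
RR = [a/(a+b)] / [c/(c+d)] = (2565/3164) / (270/565) = 0.81068/0.47788 = 1.69643

1.696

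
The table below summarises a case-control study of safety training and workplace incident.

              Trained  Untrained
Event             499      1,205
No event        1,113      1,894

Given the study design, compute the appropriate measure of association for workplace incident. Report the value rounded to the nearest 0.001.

0.705

Reading the table with exposure as columns: a = 499 (Trained, case), b = 1113 (Trained, non-case), c = 1205 (Untrained, case), d = 1894.
This is a case-control study: participants were sampled on outcome status, so risks in the source population cannot be estimated directly — relative risk is not valid here. The odds ratio is the appropriate measure.
OR = (a·d)/(b·c) = (499 × 1894) / (1113 × 1205) = 945106 / 1341165 = 0.70469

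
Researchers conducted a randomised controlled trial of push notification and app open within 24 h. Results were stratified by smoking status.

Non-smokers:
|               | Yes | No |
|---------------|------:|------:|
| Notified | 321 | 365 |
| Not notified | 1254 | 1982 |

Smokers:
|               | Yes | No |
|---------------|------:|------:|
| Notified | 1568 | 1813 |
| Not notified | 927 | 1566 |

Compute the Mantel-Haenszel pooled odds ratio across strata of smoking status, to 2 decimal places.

1.44

OR_MH = Σ(aᵢdᵢ/nᵢ) / Σ(bᵢcᵢ/nᵢ), where nᵢ is the stratum total.
Stratum 1 (Non-smokers): n = 3922; a·d/n = 321·1982/3922 = 162.2188; b·c/n = 365·1254/3922 = 116.7032
Stratum 2 (Smokers): n = 5874; a·d/n = 1568·1566/5874 = 418.0266; b·c/n = 1813·927/5874 = 286.1170
OR_MH = (162.2188 + 418.0266) / (116.7032 + 286.1170) = 580.2453 / 402.8202 = 1.44046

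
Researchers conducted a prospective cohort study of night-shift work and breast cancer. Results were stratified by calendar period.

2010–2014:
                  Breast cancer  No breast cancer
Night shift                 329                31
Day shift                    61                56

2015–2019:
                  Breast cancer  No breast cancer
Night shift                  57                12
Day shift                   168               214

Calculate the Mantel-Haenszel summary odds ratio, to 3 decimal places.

OR_MH = Σ(aᵢdᵢ/nᵢ) / Σ(bᵢcᵢ/nᵢ), where nᵢ is the stratum total.
Stratum 1 (2010–2014): n = 477; a·d/n = 329·56/477 = 38.6247; b·c/n = 31·61/477 = 3.9644
Stratum 2 (2015–2019): n = 451; a·d/n = 57·214/451 = 27.0466; b·c/n = 12·168/451 = 4.4701
OR_MH = (38.6247 + 27.0466) / (3.9644 + 4.4701) = 65.6713 / 8.4344 = 7.78610

7.786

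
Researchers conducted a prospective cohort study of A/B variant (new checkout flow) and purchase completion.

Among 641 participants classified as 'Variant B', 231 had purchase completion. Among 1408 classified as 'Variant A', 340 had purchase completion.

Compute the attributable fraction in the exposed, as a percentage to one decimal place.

From the description: a = 231, b = 410, c = 340, d = 1068.
Risk in exposed = 231/641 = 0.36037; risk in unexposed = 340/1408 = 0.24148.
RR = 0.36037/0.24148 = 1.49237
AR% = (RR − 1)/RR × 100 = (1.49237 − 1)/1.49237 × 100 = 32.9927%

33.0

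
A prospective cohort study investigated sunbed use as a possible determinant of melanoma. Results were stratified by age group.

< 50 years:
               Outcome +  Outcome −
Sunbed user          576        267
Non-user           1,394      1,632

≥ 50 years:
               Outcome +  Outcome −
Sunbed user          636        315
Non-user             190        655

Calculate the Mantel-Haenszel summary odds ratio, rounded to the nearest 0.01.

OR_MH = Σ(aᵢdᵢ/nᵢ) / Σ(bᵢcᵢ/nᵢ), where nᵢ is the stratum total.
Stratum 1 (< 50 years): n = 3869; a·d/n = 576·1632/3869 = 242.9651; b·c/n = 267·1394/3869 = 96.2001
Stratum 2 (≥ 50 years): n = 1796; a·d/n = 636·655/1796 = 231.9488; b·c/n = 315·190/1796 = 33.3241
OR_MH = (242.9651 + 231.9488) / (96.2001 + 33.3241) = 474.9139 / 129.5241 = 3.66661

3.67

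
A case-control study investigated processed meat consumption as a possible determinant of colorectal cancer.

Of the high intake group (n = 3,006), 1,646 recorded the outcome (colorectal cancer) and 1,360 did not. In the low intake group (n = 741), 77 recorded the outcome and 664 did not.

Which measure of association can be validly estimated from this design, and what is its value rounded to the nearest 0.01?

From the description: a = 1646, b = 1360, c = 77, d = 664.
This is a case-control study: participants were sampled on outcome status, so risks in the source population cannot be estimated directly — relative risk is not valid here. The odds ratio is the appropriate measure.
OR = (a·d)/(b·c) = (1646 × 664) / (1360 × 77) = 1092944 / 104720 = 10.43682

10.44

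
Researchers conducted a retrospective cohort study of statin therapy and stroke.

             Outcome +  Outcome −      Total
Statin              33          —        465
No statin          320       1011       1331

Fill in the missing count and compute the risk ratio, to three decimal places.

The missing cell is in the exposed row: 465 − 33 = 432.
So a = 33, b = 432, c = 320, d = 1011.
RR = [a/(a+b)] / [c/(c+d)] = (33/465) / (320/1331) = 0.07097/0.24042 = 0.29518

0.295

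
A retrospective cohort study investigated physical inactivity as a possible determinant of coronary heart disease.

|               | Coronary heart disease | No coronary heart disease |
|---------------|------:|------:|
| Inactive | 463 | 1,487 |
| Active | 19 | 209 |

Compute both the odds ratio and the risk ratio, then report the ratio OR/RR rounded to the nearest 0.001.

Cells: a = 463, b = 1487, c = 19, d = 209.
OR = (463·209)/(1487·19) = 96767/28253 = 3.42502
Risk in exposed = 463/1950 = 0.23744; risk in unexposed = 19/228 = 0.08333; RR = 2.84923
OR/RR = 3.42502 / 2.84923 = 1.20208
The outcome is not rare, so the OR lies further from 1 than the RR.

1.202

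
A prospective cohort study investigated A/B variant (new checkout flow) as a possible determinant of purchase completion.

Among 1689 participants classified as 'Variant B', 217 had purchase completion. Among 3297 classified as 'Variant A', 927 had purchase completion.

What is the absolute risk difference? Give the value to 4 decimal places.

-0.1527

From the description: a = 217, b = 1472, c = 927, d = 2370.
Risk in exposed = 217/1689 = 0.128478; risk in unexposed = 927/3297 = 0.281165.
Risk difference = 0.128478 − 0.281165 = -0.152686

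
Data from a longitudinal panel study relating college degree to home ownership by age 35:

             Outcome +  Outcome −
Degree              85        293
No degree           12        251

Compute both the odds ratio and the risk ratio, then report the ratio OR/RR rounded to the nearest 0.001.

1.231

Cells: a = 85, b = 293, c = 12, d = 251.
OR = (85·251)/(293·12) = 21335/3516 = 6.06797
Risk in exposed = 85/378 = 0.22487; risk in unexposed = 12/263 = 0.04563; RR = 4.92835
OR/RR = 6.06797 / 4.92835 = 1.23124
The outcome is not rare, so the OR lies further from 1 than the RR.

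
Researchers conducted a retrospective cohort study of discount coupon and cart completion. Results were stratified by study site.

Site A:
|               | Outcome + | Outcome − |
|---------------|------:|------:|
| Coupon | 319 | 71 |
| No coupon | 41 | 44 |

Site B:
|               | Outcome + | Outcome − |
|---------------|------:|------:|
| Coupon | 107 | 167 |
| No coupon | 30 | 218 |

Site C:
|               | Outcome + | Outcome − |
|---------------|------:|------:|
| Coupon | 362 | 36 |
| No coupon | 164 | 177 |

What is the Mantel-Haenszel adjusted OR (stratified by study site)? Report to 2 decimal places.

OR_MH = Σ(aᵢdᵢ/nᵢ) / Σ(bᵢcᵢ/nᵢ), where nᵢ is the stratum total.
Stratum 1 (Site A): n = 475; a·d/n = 319·44/475 = 29.5495; b·c/n = 71·41/475 = 6.1284
Stratum 2 (Site B): n = 522; a·d/n = 107·218/522 = 44.6858; b·c/n = 167·30/522 = 9.5977
Stratum 3 (Site C): n = 739; a·d/n = 362·177/739 = 86.7037; b·c/n = 36·164/739 = 7.9892
OR_MH = (29.5495 + 44.6858 + 86.7037) / (6.1284 + 9.5977 + 7.9892) = 160.9390 / 23.7153 = 6.78629

6.79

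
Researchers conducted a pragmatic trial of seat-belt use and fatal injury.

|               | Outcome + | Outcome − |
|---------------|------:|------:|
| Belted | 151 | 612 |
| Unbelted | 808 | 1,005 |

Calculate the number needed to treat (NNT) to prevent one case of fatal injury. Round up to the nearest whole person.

Risk in treated group = 151/763 = 0.19790; risk in control = 808/1813 = 0.44567.
Absolute risk reduction = 0.44567 − 0.19790 = 0.24777
NNT = 1 / ARR = 1 / 0.24777 = 4.036 → round up → 5

5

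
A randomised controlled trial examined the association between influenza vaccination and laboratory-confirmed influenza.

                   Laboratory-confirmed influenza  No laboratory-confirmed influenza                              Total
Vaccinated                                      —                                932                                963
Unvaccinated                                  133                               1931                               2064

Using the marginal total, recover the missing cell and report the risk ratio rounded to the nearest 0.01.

0.50

The missing cell is in the exposed row: 963 − 932 = 31.
So a = 31, b = 932, c = 133, d = 1931.
RR = [a/(a+b)] / [c/(c+d)] = (31/963) / (133/2064) = 0.03219/0.06444 = 0.49957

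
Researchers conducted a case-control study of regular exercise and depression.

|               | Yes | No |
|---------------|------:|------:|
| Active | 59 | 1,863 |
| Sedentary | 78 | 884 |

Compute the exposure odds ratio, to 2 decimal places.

Cells: a = 59, b = 1863, c = 78, d = 884.
OR = (a·d)/(b·c) = (59 × 884) / (1863 × 78) = 52156 / 145314 = 0.35892
Exposure is associated with lower odds of depression (OR = 0.36 < 1).

0.36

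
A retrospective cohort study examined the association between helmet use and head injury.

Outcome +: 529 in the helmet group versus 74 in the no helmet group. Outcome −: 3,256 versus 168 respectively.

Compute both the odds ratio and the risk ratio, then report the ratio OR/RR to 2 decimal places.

0.81

From the description: a = 529, b = 3256, c = 74, d = 168.
OR = (529·168)/(3256·74) = 88872/240944 = 0.36885
Risk in exposed = 529/3785 = 0.13976; risk in unexposed = 74/242 = 0.30579; RR = 0.45706
OR/RR = 0.36885 / 0.45706 = 0.80700
The outcome is not rare, so the OR lies further from 1 than the RR.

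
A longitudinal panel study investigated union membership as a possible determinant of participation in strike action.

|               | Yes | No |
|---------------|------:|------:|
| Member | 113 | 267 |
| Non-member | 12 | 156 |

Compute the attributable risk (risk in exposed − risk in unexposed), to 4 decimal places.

0.2259

Cells: a = 113, b = 267, c = 12, d = 156.
Risk in exposed = 113/380 = 0.297368; risk in unexposed = 12/168 = 0.071429.
Risk difference = 0.297368 − 0.071429 = 0.225940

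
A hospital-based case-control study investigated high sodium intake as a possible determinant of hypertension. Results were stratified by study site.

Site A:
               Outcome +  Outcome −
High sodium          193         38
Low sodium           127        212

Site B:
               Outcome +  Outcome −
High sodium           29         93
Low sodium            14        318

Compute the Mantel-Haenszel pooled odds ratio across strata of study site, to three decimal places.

8.125

OR_MH = Σ(aᵢdᵢ/nᵢ) / Σ(bᵢcᵢ/nᵢ), where nᵢ is the stratum total.
Stratum 1 (Site A): n = 570; a·d/n = 193·212/570 = 71.7825; b·c/n = 38·127/570 = 8.4667
Stratum 2 (Site B): n = 454; a·d/n = 29·318/454 = 20.3128; b·c/n = 93·14/454 = 2.8678
OR_MH = (71.7825 + 20.3128) / (8.4667 + 2.8678) = 92.0952 / 11.3345 = 8.12521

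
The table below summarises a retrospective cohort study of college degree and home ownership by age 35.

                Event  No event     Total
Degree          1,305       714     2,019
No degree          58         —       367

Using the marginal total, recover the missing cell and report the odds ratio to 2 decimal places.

The missing cell is in the unexposed row: 367 − 58 = 309.
So a = 1305, b = 714, c = 58, d = 309.
OR = (a·d)/(b·c) = (1305 × 309) / (714 × 58) = 403245 / 41412 = 9.73739

9.74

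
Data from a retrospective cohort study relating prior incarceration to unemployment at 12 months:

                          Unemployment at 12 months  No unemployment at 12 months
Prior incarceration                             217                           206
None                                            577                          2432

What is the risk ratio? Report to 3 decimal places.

Cells: a = 217, b = 206, c = 577, d = 2432.
Risk in exposed = 217/423 = 0.51300; risk in unexposed = 577/3009 = 0.19176.
RR = 0.51300 / 0.19176 = 2.67526
The risk among the exposed is 2.68 times that among the unexposed.

2.675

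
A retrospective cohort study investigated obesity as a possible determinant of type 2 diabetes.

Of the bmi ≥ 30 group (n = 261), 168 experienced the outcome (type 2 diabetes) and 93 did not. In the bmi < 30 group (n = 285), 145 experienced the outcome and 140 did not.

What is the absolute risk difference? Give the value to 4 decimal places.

0.1349

From the description: a = 168, b = 93, c = 145, d = 140.
Risk in exposed = 168/261 = 0.643678; risk in unexposed = 145/285 = 0.508772.
Risk difference = 0.643678 − 0.508772 = 0.134906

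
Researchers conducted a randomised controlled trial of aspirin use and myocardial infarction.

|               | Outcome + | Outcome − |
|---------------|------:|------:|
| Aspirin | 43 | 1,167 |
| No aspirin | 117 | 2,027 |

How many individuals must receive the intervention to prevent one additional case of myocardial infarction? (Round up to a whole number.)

Risk in treated group = 43/1210 = 0.03554; risk in control = 117/2144 = 0.05457.
Absolute risk reduction = 0.05457 − 0.03554 = 0.01903
NNT = 1 / ARR = 1 / 0.01903 = 52.538 → round up → 53

53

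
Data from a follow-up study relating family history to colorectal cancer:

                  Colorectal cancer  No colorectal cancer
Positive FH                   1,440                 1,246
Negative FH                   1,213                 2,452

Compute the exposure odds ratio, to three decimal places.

2.336

Cells: a = 1440, b = 1246, c = 1213, d = 2452.
OR = (a·d)/(b·c) = (1440 × 2452) / (1246 × 1213) = 3530880 / 1511398 = 2.33617
The odds of colorectal cancer are about 2.34 times as high in the positive fh group.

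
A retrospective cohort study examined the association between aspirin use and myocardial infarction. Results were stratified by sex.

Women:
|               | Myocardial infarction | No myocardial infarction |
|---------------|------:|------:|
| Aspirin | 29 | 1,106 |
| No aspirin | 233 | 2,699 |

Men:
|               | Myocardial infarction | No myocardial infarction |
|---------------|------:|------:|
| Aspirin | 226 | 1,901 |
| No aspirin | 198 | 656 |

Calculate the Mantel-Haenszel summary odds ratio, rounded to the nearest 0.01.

OR_MH = Σ(aᵢdᵢ/nᵢ) / Σ(bᵢcᵢ/nᵢ), where nᵢ is the stratum total.
Stratum 1 (Women): n = 4067; a·d/n = 29·2699/4067 = 19.2454; b·c/n = 1106·233/4067 = 63.3632
Stratum 2 (Men): n = 2981; a·d/n = 226·656/2981 = 49.7336; b·c/n = 1901·198/2981 = 126.2657
OR_MH = (19.2454 + 49.7336) / (63.3632 + 126.2657) = 68.9790 / 189.6288 = 0.36376

0.36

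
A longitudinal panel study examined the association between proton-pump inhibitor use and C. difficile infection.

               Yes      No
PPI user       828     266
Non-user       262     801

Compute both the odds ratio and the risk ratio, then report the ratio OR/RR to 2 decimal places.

Cells: a = 828, b = 266, c = 262, d = 801.
OR = (828·801)/(266·262) = 663228/69692 = 9.51656
Risk in exposed = 828/1094 = 0.75686; risk in unexposed = 262/1063 = 0.24647; RR = 3.07075
OR/RR = 9.51656 / 3.07075 = 3.09910
The outcome is not rare, so the OR lies further from 1 than the RR.

3.10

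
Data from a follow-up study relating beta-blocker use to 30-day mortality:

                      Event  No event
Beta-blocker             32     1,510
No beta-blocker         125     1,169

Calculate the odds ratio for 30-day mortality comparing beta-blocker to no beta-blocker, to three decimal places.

0.198

Cells: a = 32, b = 1510, c = 125, d = 1169.
OR = (a·d)/(b·c) = (32 × 1169) / (1510 × 125) = 37408 / 188750 = 0.19819
Exposure is associated with lower odds of 30-day mortality (OR = 0.20 < 1).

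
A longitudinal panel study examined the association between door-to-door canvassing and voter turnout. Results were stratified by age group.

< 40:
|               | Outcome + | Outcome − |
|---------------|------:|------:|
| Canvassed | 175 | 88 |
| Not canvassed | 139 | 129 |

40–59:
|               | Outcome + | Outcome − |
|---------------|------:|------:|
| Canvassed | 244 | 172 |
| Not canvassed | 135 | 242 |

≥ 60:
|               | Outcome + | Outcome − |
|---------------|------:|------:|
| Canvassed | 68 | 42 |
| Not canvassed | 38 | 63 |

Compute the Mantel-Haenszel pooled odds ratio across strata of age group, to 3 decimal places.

2.293

OR_MH = Σ(aᵢdᵢ/nᵢ) / Σ(bᵢcᵢ/nᵢ), where nᵢ is the stratum total.
Stratum 1 (< 40): n = 531; a·d/n = 175·129/531 = 42.5141; b·c/n = 88·139/531 = 23.0358
Stratum 2 (40–59): n = 793; a·d/n = 244·242/793 = 74.4615; b·c/n = 172·135/793 = 29.2812
Stratum 3 (≥ 60): n = 211; a·d/n = 68·63/211 = 20.3033; b·c/n = 42·38/211 = 7.5640
OR_MH = (42.5141 + 74.4615 + 20.3033) / (23.0358 + 29.2812 + 7.5640) = 137.2790 / 59.8810 = 2.29253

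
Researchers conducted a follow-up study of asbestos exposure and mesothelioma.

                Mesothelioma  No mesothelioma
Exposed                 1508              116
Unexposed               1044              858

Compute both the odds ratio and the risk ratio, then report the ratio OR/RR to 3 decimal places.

6.315

Cells: a = 1508, b = 116, c = 1044, d = 858.
OR = (1508·858)/(116·1044) = 1293864/121104 = 10.68391
Risk in exposed = 1508/1624 = 0.92857; risk in unexposed = 1044/1902 = 0.54890; RR = 1.69171
OR/RR = 10.68391 / 1.69171 = 6.31546
The outcome is not rare, so the OR lies further from 1 than the RR.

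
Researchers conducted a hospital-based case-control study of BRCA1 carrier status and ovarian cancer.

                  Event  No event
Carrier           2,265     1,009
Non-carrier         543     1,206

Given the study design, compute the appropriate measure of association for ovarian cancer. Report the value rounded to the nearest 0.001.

Cells: a = 2265, b = 1009, c = 543, d = 1206.
This is a hospital-based case-control study: participants were sampled on outcome status, so risks in the source population cannot be estimated directly — relative risk is not valid here. The odds ratio is the appropriate measure.
OR = (a·d)/(b·c) = (2265 × 1206) / (1009 × 543) = 2731590 / 547887 = 4.98568

4.986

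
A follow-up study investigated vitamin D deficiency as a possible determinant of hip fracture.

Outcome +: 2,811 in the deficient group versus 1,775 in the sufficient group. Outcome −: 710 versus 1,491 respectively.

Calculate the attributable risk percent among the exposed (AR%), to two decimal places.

31.93

From the description: a = 2811, b = 710, c = 1775, d = 1491.
Risk in exposed = 2811/3521 = 0.79835; risk in unexposed = 1775/3266 = 0.54348.
RR = 0.79835/0.54348 = 1.46897
AR% = (RR − 1)/RR × 100 = (1.46897 − 1)/1.46897 × 100 = 31.9250%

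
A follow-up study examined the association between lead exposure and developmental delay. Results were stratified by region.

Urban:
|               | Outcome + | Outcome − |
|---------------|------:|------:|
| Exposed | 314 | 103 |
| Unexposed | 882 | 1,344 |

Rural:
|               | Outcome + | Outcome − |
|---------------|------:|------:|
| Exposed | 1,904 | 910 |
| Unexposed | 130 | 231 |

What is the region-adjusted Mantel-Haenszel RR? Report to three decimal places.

RR_MH = Σ(aᵢ·n₀ᵢ/nᵢ) / Σ(cᵢ·n₁ᵢ/nᵢ), with n₁ᵢ = aᵢ+bᵢ (exposed), n₀ᵢ = cᵢ+dᵢ (unexposed), nᵢ = n₁ᵢ+n₀ᵢ.
Stratum 1 (Urban): n₁ = 417, n₀ = 2226, n = 2643; a·n₀/n = 314·2226/2643 = 264.4586; c·n₁/n = 882·417/2643 = 139.1578
Stratum 2 (Rural): n₁ = 2814, n₀ = 361, n = 3175; a·n₀/n = 1904·361/3175 = 216.4863; c·n₁/n = 130·2814/3175 = 115.2189
RR_MH = (264.4586 + 216.4863) / (139.1578 + 115.2189) = 480.9449 / 254.3767 = 1.89068

1.891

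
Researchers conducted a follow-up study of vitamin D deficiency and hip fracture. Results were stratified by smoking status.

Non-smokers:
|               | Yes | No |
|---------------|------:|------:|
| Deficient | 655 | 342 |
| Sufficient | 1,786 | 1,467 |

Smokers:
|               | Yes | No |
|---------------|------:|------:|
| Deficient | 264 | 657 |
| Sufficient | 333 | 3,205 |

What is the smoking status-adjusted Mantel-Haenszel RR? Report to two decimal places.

1.46

RR_MH = Σ(aᵢ·n₀ᵢ/nᵢ) / Σ(cᵢ·n₁ᵢ/nᵢ), with n₁ᵢ = aᵢ+bᵢ (exposed), n₀ᵢ = cᵢ+dᵢ (unexposed), nᵢ = n₁ᵢ+n₀ᵢ.
Stratum 1 (Non-smokers): n₁ = 997, n₀ = 3253, n = 4250; a·n₀/n = 655·3253/4250 = 501.3447; c·n₁/n = 1786·997/4250 = 418.9746
Stratum 2 (Smokers): n₁ = 921, n₀ = 3538, n = 4459; a·n₀/n = 264·3538/4459 = 209.4712; c·n₁/n = 333·921/4459 = 68.7807
RR_MH = (501.3447 + 209.4712) / (418.9746 + 68.7807) = 710.8159 / 487.7553 = 1.45732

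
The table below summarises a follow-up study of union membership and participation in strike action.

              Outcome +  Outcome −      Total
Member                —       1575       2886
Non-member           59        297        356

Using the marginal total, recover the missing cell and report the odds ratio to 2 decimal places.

4.19

The missing cell is in the exposed row: 2886 − 1575 = 1311.
So a = 1311, b = 1575, c = 59, d = 297.
OR = (a·d)/(b·c) = (1311 × 297) / (1575 × 59) = 389367 / 92925 = 4.19012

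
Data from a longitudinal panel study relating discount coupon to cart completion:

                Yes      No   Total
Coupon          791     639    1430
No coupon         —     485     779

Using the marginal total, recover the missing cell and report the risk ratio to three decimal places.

The missing cell is in the unexposed row: 779 − 485 = 294.
So a = 791, b = 639, c = 294, d = 485.
RR = [a/(a+b)] / [c/(c+d)] = (791/1430) / (294/779) = 0.55315/0.37741 = 1.46565

1.466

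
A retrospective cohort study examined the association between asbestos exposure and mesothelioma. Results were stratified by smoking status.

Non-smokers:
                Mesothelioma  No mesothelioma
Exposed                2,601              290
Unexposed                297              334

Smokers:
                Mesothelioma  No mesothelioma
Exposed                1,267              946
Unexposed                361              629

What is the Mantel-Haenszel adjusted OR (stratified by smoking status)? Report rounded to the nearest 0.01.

3.78

OR_MH = Σ(aᵢdᵢ/nᵢ) / Σ(bᵢcᵢ/nᵢ), where nᵢ is the stratum total.
Stratum 1 (Non-smokers): n = 3522; a·d/n = 2601·334/3522 = 246.6593; b·c/n = 290·297/3522 = 24.4549
Stratum 2 (Smokers): n = 3203; a·d/n = 1267·629/3203 = 248.8114; b·c/n = 946·361/3203 = 106.6207
OR_MH = (246.6593 + 248.8114) / (24.4549 + 106.6207) = 495.4707 / 131.0755 = 3.78004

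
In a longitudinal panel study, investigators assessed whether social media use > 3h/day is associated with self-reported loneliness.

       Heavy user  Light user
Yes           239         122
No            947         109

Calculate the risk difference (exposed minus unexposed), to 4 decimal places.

Reading the table with exposure as columns: a = 239 (Heavy user, case), b = 947 (Heavy user, non-case), c = 122 (Light user, case), d = 109.
Risk in exposed = 239/1186 = 0.201518; risk in unexposed = 122/231 = 0.528139.
Risk difference = 0.201518 − 0.528139 = -0.326621

-0.3266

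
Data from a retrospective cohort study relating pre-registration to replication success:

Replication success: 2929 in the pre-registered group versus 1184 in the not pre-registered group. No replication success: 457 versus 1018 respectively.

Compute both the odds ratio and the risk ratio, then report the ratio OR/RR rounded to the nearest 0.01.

From the description: a = 2929, b = 457, c = 1184, d = 1018.
OR = (2929·1018)/(457·1184) = 2981722/541088 = 5.51060
Risk in exposed = 2929/3386 = 0.86503; risk in unexposed = 1184/2202 = 0.53769; RR = 1.60879
OR/RR = 5.51060 / 1.60879 = 3.42532
The outcome is not rare, so the OR lies further from 1 than the RR.

3.43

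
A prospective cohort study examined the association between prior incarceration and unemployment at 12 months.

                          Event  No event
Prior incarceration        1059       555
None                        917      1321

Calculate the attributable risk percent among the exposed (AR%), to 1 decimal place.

37.6

Cells: a = 1059, b = 555, c = 917, d = 1321.
Risk in exposed = 1059/1614 = 0.65613; risk in unexposed = 917/2238 = 0.40974.
RR = 0.65613/0.40974 = 1.60134
AR% = (RR − 1)/RR × 100 = (1.60134 − 1)/1.60134 × 100 = 37.5522%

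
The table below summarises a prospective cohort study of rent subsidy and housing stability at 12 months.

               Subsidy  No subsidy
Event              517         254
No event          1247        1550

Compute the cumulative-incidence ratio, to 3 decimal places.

2.082

Reading the table with exposure as columns: a = 517 (Subsidy, case), b = 1247 (Subsidy, non-case), c = 254 (No subsidy, case), d = 1550.
Risk in exposed = 517/1764 = 0.29308; risk in unexposed = 254/1804 = 0.14080.
RR = 0.29308 / 0.14080 = 2.08159
The risk among the exposed is 2.08 times that among the unexposed.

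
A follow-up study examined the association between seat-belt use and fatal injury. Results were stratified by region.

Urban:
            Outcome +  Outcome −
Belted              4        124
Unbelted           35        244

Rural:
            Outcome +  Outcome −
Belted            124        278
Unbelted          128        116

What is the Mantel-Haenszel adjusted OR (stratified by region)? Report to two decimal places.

0.38

OR_MH = Σ(aᵢdᵢ/nᵢ) / Σ(bᵢcᵢ/nᵢ), where nᵢ is the stratum total.
Stratum 1 (Urban): n = 407; a·d/n = 4·244/407 = 2.3980; b·c/n = 124·35/407 = 10.6634
Stratum 2 (Rural): n = 646; a·d/n = 124·116/646 = 22.2663; b·c/n = 278·128/646 = 55.0836
OR_MH = (2.3980 + 22.2663) / (10.6634 + 55.0836) = 24.6643 / 65.7470 = 0.37514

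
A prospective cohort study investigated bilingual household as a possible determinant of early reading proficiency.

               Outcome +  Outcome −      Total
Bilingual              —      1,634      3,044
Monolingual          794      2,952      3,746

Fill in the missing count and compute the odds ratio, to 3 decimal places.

3.208

The missing cell is in the exposed row: 3044 − 1634 = 1410.
So a = 1410, b = 1634, c = 794, d = 2952.
OR = (a·d)/(b·c) = (1410 × 2952) / (1634 × 794) = 4162320 / 1297396 = 3.20821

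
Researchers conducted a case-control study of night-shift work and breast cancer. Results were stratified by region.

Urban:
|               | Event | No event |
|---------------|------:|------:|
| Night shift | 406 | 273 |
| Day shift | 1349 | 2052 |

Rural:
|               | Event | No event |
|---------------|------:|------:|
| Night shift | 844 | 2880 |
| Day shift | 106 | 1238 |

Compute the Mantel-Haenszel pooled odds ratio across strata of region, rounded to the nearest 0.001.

OR_MH = Σ(aᵢdᵢ/nᵢ) / Σ(bᵢcᵢ/nᵢ), where nᵢ is the stratum total.
Stratum 1 (Urban): n = 4080; a·d/n = 406·2052/4080 = 204.1941; b·c/n = 273·1349/4080 = 90.2640
Stratum 2 (Rural): n = 5068; a·d/n = 844·1238/5068 = 206.1705; b·c/n = 2880·106/5068 = 60.2368
OR_MH = (204.1941 + 206.1705) / (90.2640 + 60.2368) = 410.3646 / 150.5008 = 2.72666

2.727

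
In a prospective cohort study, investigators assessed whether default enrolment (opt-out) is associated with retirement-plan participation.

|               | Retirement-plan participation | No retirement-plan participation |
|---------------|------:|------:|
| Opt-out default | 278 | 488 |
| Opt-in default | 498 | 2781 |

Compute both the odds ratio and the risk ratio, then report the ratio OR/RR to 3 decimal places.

1.331

Cells: a = 278, b = 488, c = 498, d = 2781.
OR = (278·2781)/(488·498) = 773118/243024 = 3.18124
Risk in exposed = 278/766 = 0.36292; risk in unexposed = 498/3279 = 0.15188; RR = 2.38962
OR/RR = 3.18124 / 2.38962 = 1.33128
The outcome is not rare, so the OR lies further from 1 than the RR.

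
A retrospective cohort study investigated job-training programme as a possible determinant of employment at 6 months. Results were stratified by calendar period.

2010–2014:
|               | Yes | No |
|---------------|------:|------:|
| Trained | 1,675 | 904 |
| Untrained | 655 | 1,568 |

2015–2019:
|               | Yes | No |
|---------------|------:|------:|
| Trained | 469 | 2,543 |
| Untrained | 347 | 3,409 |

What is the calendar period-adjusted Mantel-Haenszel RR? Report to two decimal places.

RR_MH = Σ(aᵢ·n₀ᵢ/nᵢ) / Σ(cᵢ·n₁ᵢ/nᵢ), with n₁ᵢ = aᵢ+bᵢ (exposed), n₀ᵢ = cᵢ+dᵢ (unexposed), nᵢ = n₁ᵢ+n₀ᵢ.
Stratum 1 (2010–2014): n₁ = 2579, n₀ = 2223, n = 4802; a·n₀/n = 1675·2223/4802 = 775.4113; c·n₁/n = 655·2579/4802 = 351.7795
Stratum 2 (2015–2019): n₁ = 3012, n₀ = 3756, n = 6768; a·n₀/n = 469·3756/6768 = 260.2784; c·n₁/n = 347·3012/6768 = 154.4273
RR_MH = (775.4113 + 260.2784) / (351.7795 + 154.4273) = 1035.6897 / 506.2068 = 2.04598

2.05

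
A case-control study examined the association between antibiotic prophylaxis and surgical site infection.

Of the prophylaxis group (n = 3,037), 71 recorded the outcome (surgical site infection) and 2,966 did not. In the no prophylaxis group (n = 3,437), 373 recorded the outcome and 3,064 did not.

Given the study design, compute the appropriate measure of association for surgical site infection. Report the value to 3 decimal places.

From the description: a = 71, b = 2966, c = 373, d = 3064.
This is a case-control study: participants were sampled on outcome status, so risks in the source population cannot be estimated directly — relative risk is not valid here. The odds ratio is the appropriate measure.
OR = (a·d)/(b·c) = (71 × 3064) / (2966 × 373) = 217544 / 1106318 = 0.19664

0.197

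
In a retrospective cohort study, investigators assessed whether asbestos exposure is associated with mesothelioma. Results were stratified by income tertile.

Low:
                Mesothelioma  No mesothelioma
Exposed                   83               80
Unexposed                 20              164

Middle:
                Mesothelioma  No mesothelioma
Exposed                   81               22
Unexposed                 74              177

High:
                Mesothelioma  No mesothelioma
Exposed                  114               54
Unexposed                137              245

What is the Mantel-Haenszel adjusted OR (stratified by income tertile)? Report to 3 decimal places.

OR_MH = Σ(aᵢdᵢ/nᵢ) / Σ(bᵢcᵢ/nᵢ), where nᵢ is the stratum total.
Stratum 1 (Low): n = 347; a·d/n = 83·164/347 = 39.2277; b·c/n = 80·20/347 = 4.6110
Stratum 2 (Middle): n = 354; a·d/n = 81·177/354 = 40.5000; b·c/n = 22·74/354 = 4.5989
Stratum 3 (High): n = 550; a·d/n = 114·245/550 = 50.7818; b·c/n = 54·137/550 = 13.4509
OR_MH = (39.2277 + 40.5000 + 50.7818) / (4.6110 + 4.5989 + 13.4509) = 130.5095 / 22.6607 = 5.75928

5.759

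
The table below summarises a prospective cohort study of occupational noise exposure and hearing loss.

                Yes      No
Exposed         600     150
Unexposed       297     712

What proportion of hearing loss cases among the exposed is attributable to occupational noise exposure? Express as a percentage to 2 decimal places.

Cells: a = 600, b = 150, c = 297, d = 712.
Risk in exposed = 600/750 = 0.80000; risk in unexposed = 297/1009 = 0.29435.
RR = 0.80000/0.29435 = 2.71785
AR% = (RR − 1)/RR × 100 = (2.71785 − 1)/2.71785 × 100 = 63.2061%

63.21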